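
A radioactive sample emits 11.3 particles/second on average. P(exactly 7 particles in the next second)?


Poisson(λ=11.3): P(X=7) = e^(-λ)×λ^k/k!
= e^(-11.3) × 11.3^7 / 7!
≈ 1.237292426e-05 × 23526054.8045 / 5040 ≈ 0.057755

P(X=7) ≈ 0.057755 ≈ 5.78%


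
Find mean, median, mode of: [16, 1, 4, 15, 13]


Sorted: [1, 4, 13, 15, 16]
Mean = 49/5
Median = 13
Freq: {16: 1, 1: 1, 4: 1, 15: 1, 13: 1}
Mode: No mode

Mean=49/5, Median=13, Mode=No mode


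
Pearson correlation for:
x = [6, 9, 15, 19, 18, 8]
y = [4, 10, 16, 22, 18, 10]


n=6, Σx=75, Σy=80, Σxy=1176, Σx²=1091, Σy²=1280
r = (6×1176 - 75×80)/√((6×1091 - 75²)(6×1280 - 80²))
= 1056/√(921×1280) = 1056/√1178880 ≈ 1056/1085.7624 ≈ 0.9726

r ≈ 0.9726


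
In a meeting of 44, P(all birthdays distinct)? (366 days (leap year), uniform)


P(all different) = Π(366-i)/366 for i=0..43
= (366/366)×(365/366)×...×(323/366)
= 0.067633

P ≈ 0.0676 ≈ 6.76%


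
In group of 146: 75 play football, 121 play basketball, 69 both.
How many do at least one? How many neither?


|A∪B| = 75+121-69 = 127
Neither = 146-127 = 19

At least one: 127; Neither: 19


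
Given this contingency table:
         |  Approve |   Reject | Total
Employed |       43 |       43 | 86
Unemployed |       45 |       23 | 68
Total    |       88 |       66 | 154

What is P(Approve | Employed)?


P(Approve | Employed) = 43/(43+43) = 43/86 = 1/2

P(Approve|Employed) = 1/2 ≈ 50.00%


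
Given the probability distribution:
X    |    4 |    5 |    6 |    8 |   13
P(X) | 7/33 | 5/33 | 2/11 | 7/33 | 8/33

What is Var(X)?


E[X] = 83/11
E[X²] = 751/11
Var(X) = E[X²] - (E[X])² = 751/11 - 6889/121 = 1372/121

Var(X) = 1372/121 ≈ 11.3388


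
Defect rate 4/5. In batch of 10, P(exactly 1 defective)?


Binomial: P(X=1) = C(10,1)×p^1×(1-p)^9
= 10 × 4/5 × 1/1953125 = 8/1953125

P(X=1) = 8/1953125 ≈ 0.00%


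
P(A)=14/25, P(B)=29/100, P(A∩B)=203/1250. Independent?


P(A)×P(B) = 203/1250
P(A∩B) = 203/1250
Equal ✓ → Independent

Yes, independent


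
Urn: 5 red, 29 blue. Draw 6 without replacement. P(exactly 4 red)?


Hypergeometric: C(5,4)×C(29,2)/C(34,6)
= 5×406/1344904 = 35/23188

P(X=4) = 35/23188 ≈ 0.15%


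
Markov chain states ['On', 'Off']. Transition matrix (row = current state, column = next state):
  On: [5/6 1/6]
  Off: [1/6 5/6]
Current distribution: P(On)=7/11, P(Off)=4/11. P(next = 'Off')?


P(next=Off) = Σᵢ P(now=i)×P(i→Off)
= 7/11×1/6 + 4/11×5/6
= 7/66 + 10/33 = 9/22

P = 9/22 ≈ 0.4091


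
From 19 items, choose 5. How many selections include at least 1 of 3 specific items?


Complement: C(19,5) - C(16,5) = 11628 - 4368 = 7260

7260


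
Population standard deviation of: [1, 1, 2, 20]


Mean = 24/4 = 6
  (1-6)²=25
  (1-6)²=25
  (2-6)²=16
  (20-6)²=196
Σ(x-μ)² = 262
σ² = 262/4 = 131/2

σ = √(131/2) ≈ 8.0932


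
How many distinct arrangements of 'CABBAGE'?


Letters: 7, freq: {'C': 1, 'A': 2, 'B': 2, 'G': 1, 'E': 1}
7!/(1!×2!×2!×1!×1!) = 5040/4 = 1260

1260


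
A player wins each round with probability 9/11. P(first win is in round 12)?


Geometric: P(X=12) = (1-p)^(k-1)×p = (2/11)^11×9/11 = 18432/3138428376721

P(X=12) = 18432/3138428376721 ≈ 0.00%


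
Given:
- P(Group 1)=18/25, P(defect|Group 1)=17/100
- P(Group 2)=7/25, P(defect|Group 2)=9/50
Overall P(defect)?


P(B) = Σ P(B|Aᵢ)×P(Aᵢ)
  17/100×18/25 = 153/1250
  9/50×7/25 = 63/1250
Sum = 108/625

P(defect) = 108/625 ≈ 17.28%


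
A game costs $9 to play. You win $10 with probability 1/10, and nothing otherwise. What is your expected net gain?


E[gain] = (10-9)×1/10 + (-9)×9/10
= 1/10 - 81/10 = -8

Expected net gain = $-8 ≈ $-8.00


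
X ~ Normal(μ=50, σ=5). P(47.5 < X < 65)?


z₁=(47.5-50)/5=-0.5, z₂=(65-50)/5=3.0
P = Φ(3.0) - Φ(-0.5) = 0.998650 - 0.308538 = 0.690112 ≈ 0.6901

P(47.5 < X < 65) ≈ 0.6901


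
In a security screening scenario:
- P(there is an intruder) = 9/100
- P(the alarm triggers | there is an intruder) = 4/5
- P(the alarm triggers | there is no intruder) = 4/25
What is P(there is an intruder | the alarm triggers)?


Using Bayes' theorem:
P(A|B) = P(B|A)·P(A) / P(B)

P(the alarm triggers) = 4/5 × 9/100 + 4/25 × 91/100
= 9/125 + 91/625 = 136/625

P(there is an intruder|the alarm triggers) = (9/125) / (136/625) = 45/136

P(there is an intruder|the alarm triggers) = 45/136 ≈ 33.09%


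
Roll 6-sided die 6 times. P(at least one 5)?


P(no 5)^6 = (5/6)^6 = 15625/46656
P(≥1) = 1 - 15625/46656 = 31031/46656

P = 31031/46656 ≈ 66.51%


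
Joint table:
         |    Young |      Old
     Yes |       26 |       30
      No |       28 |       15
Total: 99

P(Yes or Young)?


P(Yes∨Young) = P(Yes) + P(Young) - P(Yes∧Young)
= (56 + 54 - 26)/99 = 84/99 = 28/33

P = 28/33 ≈ 84.85%


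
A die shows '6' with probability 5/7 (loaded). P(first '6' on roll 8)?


Geometric: P(X=8) = (1-p)^(k-1)×p = (2/7)^7×5/7 = 640/5764801

P(X=8) = 640/5764801 ≈ 0.01%


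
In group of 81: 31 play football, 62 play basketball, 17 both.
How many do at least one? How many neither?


|A∪B| = 31+62-17 = 76
Neither = 81-76 = 5

At least one: 76; Neither: 5


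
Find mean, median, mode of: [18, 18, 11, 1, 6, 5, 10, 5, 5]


Sorted: [1, 5, 5, 5, 6, 10, 11, 18, 18]
Mean = 79/9
Median = 6
Freq: {18: 2, 11: 1, 1: 1, 6: 1, 5: 3, 10: 1}
Mode: [5]

Mean=79/9, Median=6, Mode=5


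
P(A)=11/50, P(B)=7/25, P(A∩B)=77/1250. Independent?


P(A)×P(B) = 77/1250
P(A∩B) = 77/1250
Equal ✓ → Independent

Yes, independent


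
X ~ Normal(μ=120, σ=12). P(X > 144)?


z = (144-120)/12 = 2.0
P(X > 144) = 1 - P(Z ≤ 2.0) = 1 - 0.9772 = 0.0228

P(X > 144) ≈ 0.0228


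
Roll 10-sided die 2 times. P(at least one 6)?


P(no 6)^2 = (9/10)^2 = 81/100
P(≥1) = 1 - 81/100 = 19/100

P = 19/100 ≈ 19.00%


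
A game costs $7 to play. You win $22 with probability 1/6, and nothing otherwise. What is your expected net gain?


E[gain] = (22-7)×1/6 + (-7)×5/6
= 5/2 - 35/6 = -10/3

Expected net gain = $-10/3 ≈ $-3.33


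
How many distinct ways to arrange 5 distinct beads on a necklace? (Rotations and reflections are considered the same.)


Free circular arrangements: rotations and reflections both identified.
(n-1)!/2 = 4!/2 = 24/2 = 12

12


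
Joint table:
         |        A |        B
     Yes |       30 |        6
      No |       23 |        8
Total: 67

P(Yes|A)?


P(Yes|A) = 30/(30+23) = 30/53

P = 30/53 ≈ 56.60%


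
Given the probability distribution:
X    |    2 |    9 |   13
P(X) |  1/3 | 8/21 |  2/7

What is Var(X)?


E[X] = 164/21
E[X²] = 1690/21
Var(X) = E[X²] - (E[X])² = 1690/21 - 26896/441 = 8594/441

Var(X) = 8594/441 ≈ 19.4875


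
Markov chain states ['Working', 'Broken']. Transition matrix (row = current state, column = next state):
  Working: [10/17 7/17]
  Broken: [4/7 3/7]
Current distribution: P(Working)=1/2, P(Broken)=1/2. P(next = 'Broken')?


P(next=Broken) = Σᵢ P(now=i)×P(i→Broken)
= 1/2×7/17 + 1/2×3/7
= 7/34 + 3/14 = 50/119

P = 50/119 ≈ 0.4202


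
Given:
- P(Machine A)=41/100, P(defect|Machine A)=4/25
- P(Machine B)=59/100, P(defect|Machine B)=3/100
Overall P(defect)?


P(B) = Σ P(B|Aᵢ)×P(Aᵢ)
  4/25×41/100 = 41/625
  3/100×59/100 = 177/10000
Sum = 833/10000

P(defect) = 833/10000 ≈ 8.33%


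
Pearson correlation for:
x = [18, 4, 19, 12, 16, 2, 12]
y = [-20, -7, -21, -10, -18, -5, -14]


n=7, Σx=83, Σy=-95, Σxy=-1373, Σx²=1249, Σy²=1535
r = (7×(-1373) - 83×(-95))/√((7×1249 - 83²)(7×1535 - (-95)²))
= -1726/√(1854×1720) = -1726/√3188880 ≈ -1726/1785.7435 ≈ -0.9665

r ≈ -0.9665


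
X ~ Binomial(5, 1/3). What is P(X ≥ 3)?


P(X ≥ 3) = Σ P(X=i) for i=3..5
P(X=3) = 40/243
P(X=4) = 10/243
P(X=5) = 1/243
Sum = 17/81

P(X ≥ 3) = 17/81 ≈ 20.99%


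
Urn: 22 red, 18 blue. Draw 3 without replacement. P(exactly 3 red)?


Hypergeometric: C(22,3)×C(18,0)/C(40,3)
= 1540×1/9880 = 77/494

P(X=3) = 77/494 ≈ 15.59%


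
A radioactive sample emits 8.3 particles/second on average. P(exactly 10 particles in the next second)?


Poisson(λ=8.3): P(X=10) = e^(-λ)×λ^k/k!
= e^(-8.3) × 8.3^10 / 10!
≈ 0.0002485168271 × 1551604118.72 / 3628800 ≈ 0.106261

P(X=10) ≈ 0.106261 ≈ 10.63%


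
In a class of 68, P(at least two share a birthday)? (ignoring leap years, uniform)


P(all different) = Π(365-i)/365 for i=0..67
= 0.001274
P(match) = 1 - 0.001274 = 0.998726

P ≈ 0.9987 ≈ 99.87%


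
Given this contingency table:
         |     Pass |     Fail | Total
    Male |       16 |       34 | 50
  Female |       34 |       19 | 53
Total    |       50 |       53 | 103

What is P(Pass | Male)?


P(Pass | Male) = 16/(16+34) = 16/50 = 8/25

P(Pass|Male) = 8/25 ≈ 32.00%


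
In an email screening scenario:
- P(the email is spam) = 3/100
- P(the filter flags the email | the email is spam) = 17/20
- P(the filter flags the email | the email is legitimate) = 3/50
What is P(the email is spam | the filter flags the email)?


Using Bayes' theorem:
P(A|B) = P(B|A)·P(A) / P(B)

P(the filter flags the email) = 17/20 × 3/100 + 3/50 × 97/100
= 51/2000 + 291/5000 = 837/10000

P(the email is spam|the filter flags the email) = (51/2000) / (837/10000) = 85/279

P(the email is spam|the filter flags the email) = 85/279 ≈ 30.47%


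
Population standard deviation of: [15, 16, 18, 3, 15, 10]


Mean = 77/6
  (15-77/6)²=169/36
  (16-77/6)²=361/36
  (18-77/6)²=961/36
  (3-77/6)²=3481/36
  (15-77/6)²=169/36
  (10-77/6)²=289/36
Σ(x-μ)² = 905/6
σ² = (905/6)/6 = 905/36

σ = √(905/36) ≈ 5.0139


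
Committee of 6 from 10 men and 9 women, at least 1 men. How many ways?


Count by #men:
  1M,5W: C(10,1)×C(9,5)=1260
  2M,4W: C(10,2)×C(9,4)=5670
  3M,3W: C(10,3)×C(9,3)=10080
  4M,2W: C(10,4)×C(9,2)=7560
  5M,1W: C(10,5)×C(9,1)=2268
  6M,0W: C(10,6)×C(9,0)=210
Total = 27048

27048


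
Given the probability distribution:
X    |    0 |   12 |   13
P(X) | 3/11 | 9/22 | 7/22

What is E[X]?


E[X] = Σ x·P(X=x)
= (0)×(3/11) + (12)×(9/22) + (13)×(7/22)
= 199/22

E[X] = 199/22


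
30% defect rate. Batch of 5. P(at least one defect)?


P(all good) = (7/10)^5 = 16807/100000
P(≥1 defect) = 83193/100000

P = 83193/100000 ≈ 83.19%


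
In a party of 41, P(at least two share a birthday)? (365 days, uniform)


P(all different) = Π(365-i)/365 for i=0..40
= 0.096848
P(match) = 1 - 0.096848 = 0.903152

P ≈ 0.9032 ≈ 90.32%


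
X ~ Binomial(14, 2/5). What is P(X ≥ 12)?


P(X ≥ 12) = Σ P(X=i) for i=12..14
P(X=12) = 3354624/6103515625
P(X=13) = 344064/6103515625
P(X=14) = 16384/6103515625
Sum = 3715072/6103515625

P(X ≥ 12) = 3715072/6103515625 ≈ 0.06%


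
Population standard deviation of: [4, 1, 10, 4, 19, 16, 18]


Mean = 72/7
  (4-72/7)²=1936/49
  (1-72/7)²=4225/49
  (10-72/7)²=4/49
  (4-72/7)²=1936/49
  (19-72/7)²=3721/49
  (16-72/7)²=1600/49
  (18-72/7)²=2916/49
Σ(x-μ)² = 2334/7
σ² = (2334/7)/7 = 2334/49

σ = √(2334/49) ≈ 6.9016


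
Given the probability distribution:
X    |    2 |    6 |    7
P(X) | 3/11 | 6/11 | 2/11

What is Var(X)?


E[X] = 56/11
E[X²] = 326/11
Var(X) = E[X²] - (E[X])² = 326/11 - 3136/121 = 450/121

Var(X) = 450/121 ≈ 3.7190


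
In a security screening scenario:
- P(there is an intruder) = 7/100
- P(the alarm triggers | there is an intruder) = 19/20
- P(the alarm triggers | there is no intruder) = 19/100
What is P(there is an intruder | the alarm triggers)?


Using Bayes' theorem:
P(A|B) = P(B|A)·P(A) / P(B)

P(the alarm triggers) = 19/20 × 7/100 + 19/100 × 93/100
= 133/2000 + 1767/10000 = 152/625

P(there is an intruder|the alarm triggers) = (133/2000) / (152/625) = 35/128

P(there is an intruder|the alarm triggers) = 35/128 ≈ 27.34%


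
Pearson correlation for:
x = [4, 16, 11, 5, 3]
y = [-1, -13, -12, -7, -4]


n=5, Σx=39, Σy=-37, Σxy=-391, Σx²=427, Σy²=379
r = (5×(-391) - 39×(-37))/√((5×427 - 39²)(5×379 - (-37)²))
= -512/√(614×526) = -512/√322964 ≈ -512/568.2992 ≈ -0.9009

r ≈ -0.9009


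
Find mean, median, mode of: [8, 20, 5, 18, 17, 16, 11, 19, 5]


Sorted: [5, 5, 8, 11, 16, 17, 18, 19, 20]
Mean = 119/9
Median = 16
Freq: {8: 1, 20: 1, 5: 2, 18: 1, 17: 1, 16: 1, 11: 1, 19: 1}
Mode: [5]

Mean=119/9, Median=16, Mode=5


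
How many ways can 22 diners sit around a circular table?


Circular arrangements of 22 distinct objects: fix one position to break rotational symmetry.
(n-1)! = 21! = 51090942171709440000

51090942171709440000


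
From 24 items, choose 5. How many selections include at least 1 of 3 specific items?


Complement: C(24,5) - C(21,5) = 42504 - 20349 = 22155

22155


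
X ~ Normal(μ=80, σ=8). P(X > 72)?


z = (72-80)/8 = -1.0
P(X > 72) = 1 - P(Z ≤ -1.0) = 1 - 0.1587 = 0.8413

P(X > 72) ≈ 0.8413


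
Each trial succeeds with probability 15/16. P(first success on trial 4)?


Geometric: P(X=4) = (1-p)^(k-1)×p = (1/16)^3×15/16 = 15/65536

P(X=4) = 15/65536 ≈ 0.02%


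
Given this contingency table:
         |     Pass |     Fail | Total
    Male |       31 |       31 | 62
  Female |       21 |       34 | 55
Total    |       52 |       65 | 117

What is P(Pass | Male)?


P(Pass | Male) = 31/(31+31) = 31/62 = 1/2

P(Pass|Male) = 1/2 ≈ 50.00%


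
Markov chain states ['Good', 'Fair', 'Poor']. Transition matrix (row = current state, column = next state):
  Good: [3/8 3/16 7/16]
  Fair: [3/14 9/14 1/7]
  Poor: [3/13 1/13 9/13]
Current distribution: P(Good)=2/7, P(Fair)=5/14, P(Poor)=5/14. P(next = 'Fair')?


P(next=Fair) = Σᵢ P(now=i)×P(i→Fair)
= 2/7×3/16 + 5/14×9/14 + 5/14×1/13
= 3/56 + 45/196 + 5/182 = 1583/5096

P = 1583/5096 ≈ 0.3106


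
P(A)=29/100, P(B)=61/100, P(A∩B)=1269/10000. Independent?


P(A)×P(B) = 1769/10000
P(A∩B) = 1269/10000
Not equal → NOT independent

No, not independent


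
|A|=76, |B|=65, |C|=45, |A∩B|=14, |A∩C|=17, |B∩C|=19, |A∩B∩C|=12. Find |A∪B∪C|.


|A∪B∪C| = 76+65+45-14-17-19+12 = 148

|A∪B∪C| = 148


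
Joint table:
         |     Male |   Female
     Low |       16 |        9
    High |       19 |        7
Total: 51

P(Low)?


P(Low) = (16+9)/51 = 25/51

P(Low) = 25/51 ≈ 49.02%


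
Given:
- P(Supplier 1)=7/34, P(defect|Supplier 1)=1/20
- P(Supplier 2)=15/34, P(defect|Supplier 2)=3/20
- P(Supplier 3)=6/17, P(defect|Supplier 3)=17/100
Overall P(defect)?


P(B) = Σ P(B|Aᵢ)×P(Aᵢ)
  1/20×7/34 = 7/680
  3/20×15/34 = 9/136
  17/100×6/17 = 3/50
Sum = 58/425

P(defect) = 58/425 ≈ 13.65%


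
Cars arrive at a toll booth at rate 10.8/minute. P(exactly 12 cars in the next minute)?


Poisson(λ=10.8): P(X=12) = e^(-λ)×λ^k/k!
= e^(-10.8) × 10.8^12 / 12!
≈ 2.039950341e-05 × 2.51817011682e+12 / 479001600 ≈ 0.107243

P(X=12) ≈ 0.107243 ≈ 10.72%


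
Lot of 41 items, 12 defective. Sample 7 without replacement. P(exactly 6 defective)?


Hypergeometric: C(12,6)×C(29,1)/C(41,7)
= 924×29/22481940 = 2233/1873495

P(X=6) = 2233/1873495 ≈ 0.12%


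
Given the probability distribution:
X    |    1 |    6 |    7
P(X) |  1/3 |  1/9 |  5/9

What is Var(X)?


E[X] = 44/9
E[X²] = 284/9
Var(X) = E[X²] - (E[X])² = 284/9 - 1936/81 = 620/81

Var(X) = 620/81 ≈ 7.6543


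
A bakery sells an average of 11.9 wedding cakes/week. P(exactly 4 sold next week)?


Poisson(λ=11.9): P(X=4) = e^(-λ)×λ^k/k!
= e^(-11.9) × 11.9^4 / 4!
≈ 6.790404807e-06 × 20053.3921 / 24 ≈ 0.005674

P(X=4) ≈ 0.005674 ≈ 0.57%


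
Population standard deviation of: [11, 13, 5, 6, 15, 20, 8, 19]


Mean = 97/8
  (11-97/8)²=81/64
  (13-97/8)²=49/64
  (5-97/8)²=3249/64
  (6-97/8)²=2401/64
  (15-97/8)²=529/64
  (20-97/8)²=3969/64
  (8-97/8)²=1089/64
  (19-97/8)²=3025/64
Σ(x-μ)² = 1799/8
σ² = (1799/8)/8 = 1799/64

σ = √(1799/64) ≈ 5.3018


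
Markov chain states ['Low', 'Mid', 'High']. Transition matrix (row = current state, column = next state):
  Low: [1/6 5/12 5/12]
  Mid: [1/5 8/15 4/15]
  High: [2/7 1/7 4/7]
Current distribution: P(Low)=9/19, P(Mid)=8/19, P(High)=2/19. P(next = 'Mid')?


P(next=Mid) = Σᵢ P(now=i)×P(i→Mid)
= 9/19×5/12 + 8/19×8/15 + 2/19×1/7
= 15/76 + 64/285 + 2/133 = 3487/7980

P = 3487/7980 ≈ 0.4370


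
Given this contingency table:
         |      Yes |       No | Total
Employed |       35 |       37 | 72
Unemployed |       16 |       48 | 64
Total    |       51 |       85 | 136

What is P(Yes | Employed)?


P(Yes | Employed) = 35/(35+37) = 35/72

P(Yes|Employed) = 35/72 ≈ 48.61%


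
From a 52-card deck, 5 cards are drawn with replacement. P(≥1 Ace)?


P(not a Ace) = 48/52 = 12/13
P(none in 5 draws) = (12/13)^5 = 248832/371293
P(≥1 Ace) = 1 - 248832/371293 = 122461/371293

P = 122461/371293 ≈ 32.98%


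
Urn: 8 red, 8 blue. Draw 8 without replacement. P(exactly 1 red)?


Hypergeometric: C(8,1)×C(8,7)/C(16,8)
= 8×8/12870 = 32/6435

P(X=1) = 32/6435 ≈ 0.50%


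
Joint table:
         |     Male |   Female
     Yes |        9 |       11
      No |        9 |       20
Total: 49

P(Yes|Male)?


P(Yes|Male) = 9/(9+9) = 9/18 = 1/2

P = 1/2 ≈ 50.00%


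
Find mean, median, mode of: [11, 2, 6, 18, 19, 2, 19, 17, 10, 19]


Sorted: [2, 2, 6, 10, 11, 17, 18, 19, 19, 19]
Mean = 123/10
Median = 14
Freq: {11: 1, 2: 2, 6: 1, 18: 1, 19: 3, 17: 1, 10: 1}
Mode: [19]

Mean=123/10, Median=14, Mode=19


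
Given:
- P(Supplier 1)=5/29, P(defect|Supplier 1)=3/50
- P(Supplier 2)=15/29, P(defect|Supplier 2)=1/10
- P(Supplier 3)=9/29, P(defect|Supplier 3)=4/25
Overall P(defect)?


P(B) = Σ P(B|Aᵢ)×P(Aᵢ)
  3/50×5/29 = 3/290
  1/10×15/29 = 3/58
  4/25×9/29 = 36/725
Sum = 81/725

P(defect) = 81/725 ≈ 11.17%


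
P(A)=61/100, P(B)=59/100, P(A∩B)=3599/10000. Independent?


P(A)×P(B) = 3599/10000
P(A∩B) = 3599/10000
Equal ✓ → Independent

Yes, independent


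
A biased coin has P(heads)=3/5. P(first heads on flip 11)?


Geometric: P(X=11) = (1-p)^(k-1)×p = (2/5)^10×3/5 = 3072/48828125

P(X=11) = 3072/48828125 ≈ 0.01%


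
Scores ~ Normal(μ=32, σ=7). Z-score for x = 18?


z = (x - μ)/σ = (18 - 32)/7 = -2.0

z = -2.0


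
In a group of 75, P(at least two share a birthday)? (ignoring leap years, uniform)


P(all different) = Π(365-i)/365 for i=0..74
= 0.000280
P(match) = 1 - 0.000280 = 0.999720

P ≈ 0.9997 ≈ 99.97%


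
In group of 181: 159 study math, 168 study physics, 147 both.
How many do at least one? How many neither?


|A∪B| = 159+168-147 = 180
Neither = 181-180 = 1

At least one: 180; Neither: 1


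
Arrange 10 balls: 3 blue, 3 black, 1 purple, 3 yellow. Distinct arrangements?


10!/(3!×3!×1!×3!) = 16800

16800


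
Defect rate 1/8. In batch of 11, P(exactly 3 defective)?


Binomial: P(X=3) = C(11,3)×p^3×(1-p)^8
= 165 × 1/512 × 5764801/16777216 = 951192165/8589934592

P(X=3) = 951192165/8589934592 ≈ 11.07%


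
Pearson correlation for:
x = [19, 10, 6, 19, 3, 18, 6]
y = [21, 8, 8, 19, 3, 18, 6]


n=7, Σx=81, Σy=83, Σxy=1257, Σx²=1227, Σy²=1299
r = (7×1257 - 81×83)/√((7×1227 - 81²)(7×1299 - 83²))
= 2076/√(2028×2204) = 2076/√4469712 ≈ 2076/2114.1693 ≈ 0.9819

r ≈ 0.9819


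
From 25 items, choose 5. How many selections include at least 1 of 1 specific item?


Complement: C(25,5) - C(24,5) = 53130 - 42504 = 10626

10626


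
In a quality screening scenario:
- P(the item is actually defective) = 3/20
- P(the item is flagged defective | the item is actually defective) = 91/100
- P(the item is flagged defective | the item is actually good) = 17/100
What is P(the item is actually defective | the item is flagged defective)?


Using Bayes' theorem:
P(A|B) = P(B|A)·P(A) / P(B)

P(the item is flagged defective) = 91/100 × 3/20 + 17/100 × 17/20
= 273/2000 + 289/2000 = 281/1000

P(the item is actually defective|the item is flagged defective) = (273/2000) / (281/1000) = 273/562

P(the item is actually defective|the item is flagged defective) = 273/562 ≈ 48.58%


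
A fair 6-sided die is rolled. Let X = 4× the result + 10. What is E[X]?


E[die] = (1+6)/2 = 7/2
E[X] = 4×7/2 + 10 = 24

E[X] = 24


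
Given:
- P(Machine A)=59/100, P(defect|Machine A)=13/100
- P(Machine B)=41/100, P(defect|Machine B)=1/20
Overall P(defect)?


P(B) = Σ P(B|Aᵢ)×P(Aᵢ)
  13/100×59/100 = 767/10000
  1/20×41/100 = 41/2000
Sum = 243/2500

P(defect) = 243/2500 ≈ 9.72%


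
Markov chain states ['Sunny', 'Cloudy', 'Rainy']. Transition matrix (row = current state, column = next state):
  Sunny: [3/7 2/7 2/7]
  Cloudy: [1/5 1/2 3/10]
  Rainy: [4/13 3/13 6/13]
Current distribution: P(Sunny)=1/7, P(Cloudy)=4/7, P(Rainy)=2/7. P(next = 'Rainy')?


P(next=Rainy) = Σᵢ P(now=i)×P(i→Rainy)
= 1/7×2/7 + 4/7×3/10 + 2/7×6/13
= 2/49 + 6/35 + 12/91 = 1096/3185

P = 1096/3185 ≈ 0.3441


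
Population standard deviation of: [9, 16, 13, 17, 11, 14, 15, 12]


Mean = 107/8
  (9-107/8)²=1225/64
  (16-107/8)²=441/64
  (13-107/8)²=9/64
  (17-107/8)²=841/64
  (11-107/8)²=361/64
  (14-107/8)²=25/64
  (15-107/8)²=169/64
  (12-107/8)²=121/64
Σ(x-μ)² = 399/8
σ² = (399/8)/8 = 399/64

σ = √(399/64) ≈ 2.4969


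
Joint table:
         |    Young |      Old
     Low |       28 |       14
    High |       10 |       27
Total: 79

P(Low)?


P(Low) = (28+14)/79 = 42/79

P(Low) = 42/79 ≈ 53.16%


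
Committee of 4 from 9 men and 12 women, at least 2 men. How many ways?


Count by #men:
  2M,2W: C(9,2)×C(12,2)=2376
  3M,1W: C(9,3)×C(12,1)=1008
  4M,0W: C(9,4)×C(12,0)=126
Total = 3510

3510


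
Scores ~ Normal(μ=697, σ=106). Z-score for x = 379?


z = (x - μ)/σ = (379 - 697)/106 = -3.0

z = -3.0


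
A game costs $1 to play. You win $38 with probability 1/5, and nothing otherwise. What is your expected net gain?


E[gain] = (38-1)×1/5 + (-1)×4/5
= 37/5 - 4/5 = 33/5

Expected net gain = $33/5 ≈ $6.60


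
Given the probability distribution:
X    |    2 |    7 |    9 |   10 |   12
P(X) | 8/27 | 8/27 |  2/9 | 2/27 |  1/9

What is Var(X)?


E[X] = 182/27
E[X²] = 514/9
Var(X) = E[X²] - (E[X])² = 514/9 - 33124/729 = 8510/729

Var(X) = 8510/729 ≈ 11.6735


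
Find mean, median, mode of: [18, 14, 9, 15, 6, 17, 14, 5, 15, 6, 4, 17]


Sorted: [4, 5, 6, 6, 9, 14, 14, 15, 15, 17, 17, 18]
Mean = 140/12 = 35/3
Median = 14
Freq: {18: 1, 14: 2, 9: 1, 15: 2, 6: 2, 17: 2, 5: 1, 4: 1}
Mode: [6, 14, 15, 17]

Mean=35/3, Median=14, Mode=[6, 14, 15, 17]


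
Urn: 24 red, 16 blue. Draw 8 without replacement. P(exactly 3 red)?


Hypergeometric: C(24,3)×C(16,5)/C(40,8)
= 2024×4368/76904685 = 20608/179265

P(X=3) = 20608/179265 ≈ 11.50%


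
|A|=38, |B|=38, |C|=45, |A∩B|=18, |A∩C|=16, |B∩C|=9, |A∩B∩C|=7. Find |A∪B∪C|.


|A∪B∪C| = 38+38+45-18-16-9+7 = 85

|A∪B∪C| = 85


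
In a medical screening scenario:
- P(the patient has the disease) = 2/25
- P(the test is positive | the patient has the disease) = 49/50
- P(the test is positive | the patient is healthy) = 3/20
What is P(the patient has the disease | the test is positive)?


Using Bayes' theorem:
P(A|B) = P(B|A)·P(A) / P(B)

P(the test is positive) = 49/50 × 2/25 + 3/20 × 23/25
= 49/625 + 69/500 = 541/2500

P(the patient has the disease|the test is positive) = (49/625) / (541/2500) = 196/541

P(the patient has the disease|the test is positive) = 196/541 ≈ 36.23%


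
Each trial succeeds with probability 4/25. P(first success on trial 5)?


Geometric: P(X=5) = (1-p)^(k-1)×p = (21/25)^4×4/25 = 777924/9765625

P(X=5) = 777924/9765625 ≈ 7.97%


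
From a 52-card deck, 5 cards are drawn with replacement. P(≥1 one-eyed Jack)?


P(not a one-eyed Jack) = 50/52 = 25/26
P(none in 5 draws) = (25/26)^5 = 9765625/11881376
P(≥1 one-eyed Jack) = 1 - 9765625/11881376 = 2115751/11881376

P = 2115751/11881376 ≈ 17.81%


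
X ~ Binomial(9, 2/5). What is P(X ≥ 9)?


P(X ≥ 9) = Σ P(X=i) for i=9..9
P(X=9) = 512/1953125
Sum = 512/1953125

P(X ≥ 9) = 512/1953125 ≈ 0.03%


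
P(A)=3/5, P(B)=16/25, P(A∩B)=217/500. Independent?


P(A)×P(B) = 48/125
P(A∩B) = 217/500
Not equal → NOT independent

No, not independent


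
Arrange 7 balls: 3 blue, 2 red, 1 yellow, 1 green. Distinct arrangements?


7!/(3!×2!×1!×1!) = 420

420


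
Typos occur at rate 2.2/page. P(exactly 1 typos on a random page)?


Poisson(λ=2.2): P(X=1) = e^(-λ)×λ^k/k!
= e^(-2.2) × 2.2^1 / 1!
≈ 0.1108031584 × 2.2 / 1 ≈ 0.243767

P(X=1) ≈ 0.243767 ≈ 24.38%


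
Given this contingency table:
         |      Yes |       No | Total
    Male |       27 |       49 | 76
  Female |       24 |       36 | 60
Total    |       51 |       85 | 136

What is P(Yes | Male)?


P(Yes | Male) = 27/(27+49) = 27/76

P(Yes|Male) = 27/76 ≈ 35.53%


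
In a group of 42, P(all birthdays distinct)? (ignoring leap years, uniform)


P(all different) = Π(365-i)/365 for i=0..41
= (365/365)×(364/365)×...×(324/365)
= 0.085970

P ≈ 0.0860 ≈ 8.60%


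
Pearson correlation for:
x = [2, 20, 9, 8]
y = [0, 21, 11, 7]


n=4, Σx=39, Σy=39, Σxy=575, Σx²=549, Σy²=611
r = (4×575 - 39×39)/√((4×549 - 39²)(4×611 - 39²))
= 779/√(675×923) = 779/√623025 ≈ 779/789.3193 ≈ 0.9869

r ≈ 0.9869


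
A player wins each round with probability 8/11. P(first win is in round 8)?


Geometric: P(X=8) = (1-p)^(k-1)×p = (3/11)^7×8/11 = 17496/214358881

P(X=8) = 17496/214358881 ≈ 0.01%


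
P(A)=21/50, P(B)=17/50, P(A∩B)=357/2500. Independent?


P(A)×P(B) = 357/2500
P(A∩B) = 357/2500
Equal ✓ → Independent

Yes, independent


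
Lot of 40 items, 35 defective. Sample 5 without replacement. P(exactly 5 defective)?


Hypergeometric: C(35,5)×C(5,0)/C(40,5)
= 324632×1/658008 = 40579/82251

P(X=5) = 40579/82251 ≈ 49.34%


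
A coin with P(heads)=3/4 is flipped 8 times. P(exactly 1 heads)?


Binomial: P(X=1) = C(8,1)×p^1×(1-p)^7
= 8 × 3/4 × 1/16384 = 3/8192

P(X=1) = 3/8192 ≈ 0.04%


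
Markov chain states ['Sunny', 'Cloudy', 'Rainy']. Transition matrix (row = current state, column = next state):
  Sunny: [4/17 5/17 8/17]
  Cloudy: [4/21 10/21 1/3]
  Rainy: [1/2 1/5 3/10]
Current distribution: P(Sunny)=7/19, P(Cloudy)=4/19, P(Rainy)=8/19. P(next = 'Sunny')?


P(next=Sunny) = Σᵢ P(now=i)×P(i→Sunny)
= 7/19×4/17 + 4/19×4/21 + 8/19×1/2
= 28/323 + 16/399 + 4/19 = 2288/6783

P = 2288/6783 ≈ 0.3373


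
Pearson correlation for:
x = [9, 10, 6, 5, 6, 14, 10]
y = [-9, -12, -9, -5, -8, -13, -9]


n=7, Σx=60, Σy=-65, Σxy=-600, Σx²=574, Σy²=645
r = (7×(-600) - 60×(-65))/√((7×574 - 60²)(7×645 - (-65)²))
= -300/√(418×290) = -300/√121220 ≈ -300/348.1666 ≈ -0.8617

r ≈ -0.8617


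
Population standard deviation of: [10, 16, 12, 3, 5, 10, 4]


Mean = 60/7
  (10-60/7)²=100/49
  (16-60/7)²=2704/49
  (12-60/7)²=576/49
  (3-60/7)²=1521/49
  (5-60/7)²=625/49
  (10-60/7)²=100/49
  (4-60/7)²=1024/49
Σ(x-μ)² = 950/7
σ² = (950/7)/7 = 950/49

σ = √(950/49) ≈ 4.4032


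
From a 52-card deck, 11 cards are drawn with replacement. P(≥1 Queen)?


P(not a Queen) = 48/52 = 12/13
P(none in 11 draws) = (12/13)^11 = 743008370688/1792160394037
P(≥1 Queen) = 1 - 743008370688/1792160394037 = 1049152023349/1792160394037

P = 1049152023349/1792160394037 ≈ 58.54%


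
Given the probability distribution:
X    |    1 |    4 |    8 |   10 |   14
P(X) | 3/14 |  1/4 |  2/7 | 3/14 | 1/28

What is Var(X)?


E[X] = 43/7
E[X²] = 713/14
Var(X) = E[X²] - (E[X])² = 713/14 - 1849/49 = 1293/98

Var(X) = 1293/98 ≈ 13.1939


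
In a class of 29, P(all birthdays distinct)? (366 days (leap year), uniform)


P(all different) = Π(366-i)/366 for i=0..28
= (366/366)×(365/366)×...×(338/366)
= 0.320056

P ≈ 0.3201 ≈ 32.01%


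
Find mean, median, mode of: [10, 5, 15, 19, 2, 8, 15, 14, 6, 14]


Sorted: [2, 5, 6, 8, 10, 14, 14, 15, 15, 19]
Mean = 108/10 = 54/5
Median = 12
Freq: {10: 1, 5: 1, 15: 2, 19: 1, 2: 1, 8: 1, 14: 2, 6: 1}
Mode: [14, 15]

Mean=54/5, Median=12, Mode=[14, 15]


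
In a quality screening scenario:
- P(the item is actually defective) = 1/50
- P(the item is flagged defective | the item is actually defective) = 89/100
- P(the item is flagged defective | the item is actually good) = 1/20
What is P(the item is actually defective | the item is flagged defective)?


Using Bayes' theorem:
P(A|B) = P(B|A)·P(A) / P(B)

P(the item is flagged defective) = 89/100 × 1/50 + 1/20 × 49/50
= 89/5000 + 49/1000 = 167/2500

P(the item is actually defective|the item is flagged defective) = (89/5000) / (167/2500) = 89/334

P(the item is actually defective|the item is flagged defective) = 89/334 ≈ 26.65%


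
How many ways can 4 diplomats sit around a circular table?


Circular arrangements of 4 distinct objects: fix one position to break rotational symmetry.
(n-1)! = 3! = 6

6


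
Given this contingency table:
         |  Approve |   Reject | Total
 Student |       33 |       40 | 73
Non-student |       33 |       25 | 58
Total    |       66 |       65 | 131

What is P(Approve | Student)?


P(Approve | Student) = 33/(33+40) = 33/73

P(Approve|Student) = 33/73 ≈ 45.21%


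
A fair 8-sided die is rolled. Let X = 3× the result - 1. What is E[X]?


E[die] = (1+8)/2 = 9/2
E[X] = 3×9/2 - 1 = 25/2

E[X] = 25/2


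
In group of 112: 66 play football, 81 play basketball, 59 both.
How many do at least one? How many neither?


|A∪B| = 66+81-59 = 88
Neither = 112-88 = 24

At least one: 88; Neither: 24


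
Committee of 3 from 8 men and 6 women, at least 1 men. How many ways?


Count by #men:
  1M,2W: C(8,1)×C(6,2)=120
  2M,1W: C(8,2)×C(6,1)=168
  3M,0W: C(8,3)×C(6,0)=56
Total = 344

344


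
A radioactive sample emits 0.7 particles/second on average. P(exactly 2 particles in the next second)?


Poisson(λ=0.7): P(X=2) = e^(-λ)×λ^k/k!
= e^(-0.7) × 0.7^2 / 2!
≈ 0.4965853038 × 0.49 / 2 ≈ 0.121663

P(X=2) ≈ 0.121663 ≈ 12.17%


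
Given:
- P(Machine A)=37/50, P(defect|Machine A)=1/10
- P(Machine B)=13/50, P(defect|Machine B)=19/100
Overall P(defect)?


P(B) = Σ P(B|Aᵢ)×P(Aᵢ)
  1/10×37/50 = 37/500
  19/100×13/50 = 247/5000
Sum = 617/5000

P(defect) = 617/5000 ≈ 12.34%


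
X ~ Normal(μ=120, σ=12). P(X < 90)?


z = (90-120)/12 = -2.5
P(Z < -2.5) = 0.0062

P(X < 90) ≈ 0.0062


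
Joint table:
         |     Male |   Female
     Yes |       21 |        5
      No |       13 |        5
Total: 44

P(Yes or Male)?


P(Yes∨Male) = P(Yes) + P(Male) - P(Yes∧Male)
= (26 + 34 - 21)/44 = 39/44

P = 39/44 ≈ 88.64%


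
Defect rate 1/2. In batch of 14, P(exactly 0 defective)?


Binomial: P(X=0) = C(14,0)×p^0×(1-p)^14
= 1 × 1 × 1/16384 = 1/16384

P(X=0) = 1/16384 ≈ 0.01%


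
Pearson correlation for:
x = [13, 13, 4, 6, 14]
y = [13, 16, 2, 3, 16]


n=5, Σx=50, Σy=50, Σxy=627, Σx²=586, Σy²=694
r = (5×627 - 50×50)/√((5×586 - 50²)(5×694 - 50²))
= 635/√(430×970) = 635/√417100 ≈ 635/645.8328 ≈ 0.9832

r ≈ 0.9832


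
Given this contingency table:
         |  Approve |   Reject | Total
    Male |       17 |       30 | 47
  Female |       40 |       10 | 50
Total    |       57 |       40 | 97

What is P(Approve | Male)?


P(Approve | Male) = 17/(17+30) = 17/47

P(Approve|Male) = 17/47 ≈ 36.17%


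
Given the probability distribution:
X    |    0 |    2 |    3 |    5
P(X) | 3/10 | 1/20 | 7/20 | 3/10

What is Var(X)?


E[X] = 53/20
E[X²] = 217/20
Var(X) = E[X²] - (E[X])² = 217/20 - 2809/400 = 1531/400

Var(X) = 1531/400 ≈ 3.8275


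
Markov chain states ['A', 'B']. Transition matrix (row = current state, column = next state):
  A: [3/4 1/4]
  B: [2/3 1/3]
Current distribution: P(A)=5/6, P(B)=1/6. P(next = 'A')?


P(next=A) = Σᵢ P(now=i)×P(i→A)
= 5/6×3/4 + 1/6×2/3
= 5/8 + 1/9 = 53/72

P = 53/72 ≈ 0.7361


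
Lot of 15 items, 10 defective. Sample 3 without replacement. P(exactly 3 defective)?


Hypergeometric: C(10,3)×C(5,0)/C(15,3)
= 120×1/455 = 24/91

P(X=3) = 24/91 ≈ 26.37%


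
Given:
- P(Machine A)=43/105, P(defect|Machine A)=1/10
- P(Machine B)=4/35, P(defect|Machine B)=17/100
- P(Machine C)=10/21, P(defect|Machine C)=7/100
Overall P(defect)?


P(B) = Σ P(B|Aᵢ)×P(Aᵢ)
  1/10×43/105 = 43/1050
  17/100×4/35 = 17/875
  7/100×10/21 = 1/30
Sum = 82/875

P(defect) = 82/875 ≈ 9.37%


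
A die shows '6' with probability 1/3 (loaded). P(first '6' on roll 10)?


Geometric: P(X=10) = (1-p)^(k-1)×p = (2/3)^9×1/3 = 512/59049

P(X=10) = 512/59049 ≈ 0.87%


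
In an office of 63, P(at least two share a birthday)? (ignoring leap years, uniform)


P(all different) = Π(365-i)/365 for i=0..62
= 0.003396
P(match) = 1 - 0.003396 = 0.996604

P ≈ 0.9966 ≈ 99.66%


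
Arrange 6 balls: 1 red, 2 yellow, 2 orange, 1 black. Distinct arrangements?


6!/(1!×2!×2!×1!) = 180

180


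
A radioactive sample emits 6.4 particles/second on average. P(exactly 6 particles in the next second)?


Poisson(λ=6.4): P(X=6) = e^(-λ)×λ^k/k!
= e^(-6.4) × 6.4^6 / 6!
≈ 0.001661557273 × 68719.476736 / 720 ≈ 0.158585

P(X=6) ≈ 0.158585 ≈ 15.86%


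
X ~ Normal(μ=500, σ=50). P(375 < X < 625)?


z₁=(375-500)/50=-2.5, z₂=(625-500)/50=2.5
P = Φ(2.5) - Φ(-2.5) = 0.993790 - 0.006210 = 0.987580 ≈ 0.9876

P(375 < X < 625) ≈ 0.9876


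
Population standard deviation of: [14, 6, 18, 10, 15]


Mean = 63/5
  (14-63/5)²=49/25
  (6-63/5)²=1089/25
  (18-63/5)²=729/25
  (10-63/5)²=169/25
  (15-63/5)²=144/25
Σ(x-μ)² = 436/5
σ² = (436/5)/5 = 436/25

σ = √(436/25) ≈ 4.1761


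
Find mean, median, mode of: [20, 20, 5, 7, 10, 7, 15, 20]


Sorted: [5, 7, 7, 10, 15, 20, 20, 20]
Mean = 104/8 = 13
Median = 25/2
Freq: {20: 3, 5: 1, 7: 2, 10: 1, 15: 1}
Mode: [20]

Mean=13, Median=25/2, Mode=20


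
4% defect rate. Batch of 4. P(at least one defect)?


P(all good) = (24/25)^4 = 331776/390625
P(≥1 defect) = 58849/390625

P = 58849/390625 ≈ 15.07%


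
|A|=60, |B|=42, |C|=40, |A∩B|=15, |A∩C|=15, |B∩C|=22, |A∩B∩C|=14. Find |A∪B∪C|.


|A∪B∪C| = 60+42+40-15-15-22+14 = 104

|A∪B∪C| = 104


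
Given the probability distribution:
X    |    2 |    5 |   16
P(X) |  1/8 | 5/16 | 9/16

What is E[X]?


E[X] = Σ x·P(X=x)
= (2)×(1/8) + (5)×(5/16) + (16)×(9/16)
= 173/16

E[X] = 173/16


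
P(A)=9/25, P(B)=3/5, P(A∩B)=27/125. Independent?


P(A)×P(B) = 27/125
P(A∩B) = 27/125
Equal ✓ → Independent

Yes, independent


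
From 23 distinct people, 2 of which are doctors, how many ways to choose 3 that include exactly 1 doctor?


Choose 1 of the 2 doctors and 2 of the other 21 people:
C(2,1)×C(21,2) = 2×210 = 420

420


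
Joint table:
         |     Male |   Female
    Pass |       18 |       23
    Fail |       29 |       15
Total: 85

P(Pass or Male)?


P(Pass∨Male) = P(Pass) + P(Male) - P(Pass∧Male)
= (41 + 47 - 18)/85 = 70/85 = 14/17

P = 14/17 ≈ 82.35%


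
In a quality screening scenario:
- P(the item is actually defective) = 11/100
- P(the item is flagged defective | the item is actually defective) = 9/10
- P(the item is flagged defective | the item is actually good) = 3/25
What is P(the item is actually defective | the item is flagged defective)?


Using Bayes' theorem:
P(A|B) = P(B|A)·P(A) / P(B)

P(the item is flagged defective) = 9/10 × 11/100 + 3/25 × 89/100
= 99/1000 + 267/2500 = 1029/5000

P(the item is actually defective|the item is flagged defective) = (99/1000) / (1029/5000) = 165/343

P(the item is actually defective|the item is flagged defective) = 165/343 ≈ 48.10%


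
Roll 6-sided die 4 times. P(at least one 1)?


P(no 1)^4 = (5/6)^4 = 625/1296
P(≥1) = 1 - 625/1296 = 671/1296

P = 671/1296 ≈ 51.77%


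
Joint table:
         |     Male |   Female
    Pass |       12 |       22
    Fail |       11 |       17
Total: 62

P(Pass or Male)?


P(Pass∨Male) = P(Pass) + P(Male) - P(Pass∧Male)
= (34 + 23 - 12)/62 = 45/62

P = 45/62 ≈ 72.58%


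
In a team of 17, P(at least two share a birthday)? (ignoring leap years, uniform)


P(all different) = Π(365-i)/365 for i=0..16
= 0.684992
P(match) = 1 - 0.684992 = 0.315008

P ≈ 0.3150 ≈ 31.50%


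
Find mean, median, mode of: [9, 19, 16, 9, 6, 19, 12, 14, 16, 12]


Sorted: [6, 9, 9, 12, 12, 14, 16, 16, 19, 19]
Mean = 132/10 = 66/5
Median = 13
Freq: {9: 2, 19: 2, 16: 2, 6: 1, 12: 2, 14: 1}
Mode: [9, 12, 16, 19]

Mean=66/5, Median=13, Mode=[9, 12, 16, 19]


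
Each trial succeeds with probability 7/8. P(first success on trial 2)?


Geometric: P(X=2) = (1-p)^(k-1)×p = (1/8)^1×7/8 = 7/64

P(X=2) = 7/64 ≈ 10.94%


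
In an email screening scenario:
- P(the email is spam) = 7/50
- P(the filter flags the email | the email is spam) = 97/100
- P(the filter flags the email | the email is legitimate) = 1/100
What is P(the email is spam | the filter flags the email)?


Using Bayes' theorem:
P(A|B) = P(B|A)·P(A) / P(B)

P(the filter flags the email) = 97/100 × 7/50 + 1/100 × 43/50
= 679/5000 + 43/5000 = 361/2500

P(the email is spam|the filter flags the email) = (679/5000) / (361/2500) = 679/722

P(the email is spam|the filter flags the email) = 679/722 ≈ 94.04%


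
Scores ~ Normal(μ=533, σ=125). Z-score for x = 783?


z = (x - μ)/σ = (783 - 533)/125 = 2.0

z = 2.0


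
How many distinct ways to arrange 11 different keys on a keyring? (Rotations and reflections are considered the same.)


Free circular arrangements: rotations and reflections both identified.
(n-1)!/2 = 10!/2 = 3628800/2 = 1814400

1814400


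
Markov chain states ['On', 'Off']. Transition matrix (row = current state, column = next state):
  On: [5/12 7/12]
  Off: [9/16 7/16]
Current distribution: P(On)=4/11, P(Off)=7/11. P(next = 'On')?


P(next=On) = Σᵢ P(now=i)×P(i→On)
= 4/11×5/12 + 7/11×9/16
= 5/33 + 63/176 = 269/528

P = 269/528 ≈ 0.5095


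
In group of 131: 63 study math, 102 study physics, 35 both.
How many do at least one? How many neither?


|A∪B| = 63+102-35 = 130
Neither = 131-130 = 1

At least one: 130; Neither: 1


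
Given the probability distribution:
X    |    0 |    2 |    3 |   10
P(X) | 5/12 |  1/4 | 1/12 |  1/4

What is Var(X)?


E[X] = 13/4
E[X²] = 107/4
Var(X) = E[X²] - (E[X])² = 107/4 - 169/16 = 259/16

Var(X) = 259/16 ≈ 16.1875


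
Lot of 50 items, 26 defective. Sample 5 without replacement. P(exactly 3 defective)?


Hypergeometric: C(26,3)×C(24,2)/C(50,5)
= 2600×276/2118760 = 780/2303

P(X=3) = 780/2303 ≈ 33.87%


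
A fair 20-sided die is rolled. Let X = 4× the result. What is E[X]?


E[die] = (1+20)/2 = 21/2
E[X] = 4 × 21/2 = 42

E[X] = 42


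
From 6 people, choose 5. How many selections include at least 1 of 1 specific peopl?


Complement: C(6,5) - C(5,5) = 6 - 1 = 5

5


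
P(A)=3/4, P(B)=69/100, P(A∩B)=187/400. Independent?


P(A)×P(B) = 207/400
P(A∩B) = 187/400
Not equal → NOT independent

No, not independent


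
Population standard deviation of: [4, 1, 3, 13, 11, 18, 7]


Mean = 57/7
  (4-57/7)²=841/49
  (1-57/7)²=2500/49
  (3-57/7)²=1296/49
  (13-57/7)²=1156/49
  (11-57/7)²=400/49
  (18-57/7)²=4761/49
  (7-57/7)²=64/49
Σ(x-μ)² = 1574/7
σ² = (1574/7)/7 = 1574/49

σ = √(1574/49) ≈ 5.6677


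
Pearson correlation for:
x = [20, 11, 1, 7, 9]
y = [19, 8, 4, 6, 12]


n=5, Σx=48, Σy=49, Σxy=622, Σx²=652, Σy²=621
r = (5×622 - 48×49)/√((5×652 - 48²)(5×621 - 49²))
= 758/√(956×704) = 758/√673024 ≈ 758/820.3804 ≈ 0.9240

r ≈ 0.9240
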